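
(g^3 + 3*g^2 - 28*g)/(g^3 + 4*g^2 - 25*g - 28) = g/(g + 1)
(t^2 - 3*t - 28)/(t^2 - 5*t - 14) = (t + 4)/(t + 2)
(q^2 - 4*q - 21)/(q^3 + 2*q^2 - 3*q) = (q - 7)/(q*(q - 1))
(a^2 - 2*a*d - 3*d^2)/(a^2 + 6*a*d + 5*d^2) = (a - 3*d)/(a + 5*d)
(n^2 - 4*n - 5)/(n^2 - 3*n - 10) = (n + 1)/(n + 2)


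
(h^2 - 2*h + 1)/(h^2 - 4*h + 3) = (h - 1)/(h - 3)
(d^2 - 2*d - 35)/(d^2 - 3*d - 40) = (d - 7)/(d - 8)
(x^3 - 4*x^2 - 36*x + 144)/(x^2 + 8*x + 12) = (x^2 - 10*x + 24)/(x + 2)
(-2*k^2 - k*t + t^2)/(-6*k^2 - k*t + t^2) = (2*k^2 + k*t - t^2)/(6*k^2 + k*t - t^2)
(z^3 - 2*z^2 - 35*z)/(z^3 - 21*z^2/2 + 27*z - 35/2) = 2*z*(z + 5)/(2*z^2 - 7*z + 5)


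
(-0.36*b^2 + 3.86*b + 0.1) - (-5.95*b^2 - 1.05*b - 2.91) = 5.59*b^2 + 4.91*b + 3.01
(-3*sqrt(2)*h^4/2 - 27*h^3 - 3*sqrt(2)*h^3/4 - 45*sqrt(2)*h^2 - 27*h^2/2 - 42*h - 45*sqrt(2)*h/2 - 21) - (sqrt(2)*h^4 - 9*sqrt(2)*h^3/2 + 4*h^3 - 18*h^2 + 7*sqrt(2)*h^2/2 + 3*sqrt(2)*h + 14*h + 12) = -5*sqrt(2)*h^4/2 - 31*h^3 + 15*sqrt(2)*h^3/4 - 97*sqrt(2)*h^2/2 + 9*h^2/2 - 56*h - 51*sqrt(2)*h/2 - 33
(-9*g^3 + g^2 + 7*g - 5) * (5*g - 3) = -45*g^4 + 32*g^3 + 32*g^2 - 46*g + 15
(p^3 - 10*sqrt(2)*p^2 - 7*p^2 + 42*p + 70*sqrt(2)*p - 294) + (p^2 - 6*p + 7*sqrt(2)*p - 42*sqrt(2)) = p^3 - 10*sqrt(2)*p^2 - 6*p^2 + 36*p + 77*sqrt(2)*p - 294 - 42*sqrt(2)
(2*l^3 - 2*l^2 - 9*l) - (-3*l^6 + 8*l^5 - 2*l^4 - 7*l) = 3*l^6 - 8*l^5 + 2*l^4 + 2*l^3 - 2*l^2 - 2*l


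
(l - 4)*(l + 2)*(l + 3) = l^3 + l^2 - 14*l - 24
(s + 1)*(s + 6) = s^2 + 7*s + 6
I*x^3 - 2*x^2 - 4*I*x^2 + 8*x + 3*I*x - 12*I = (x - 4)*(x + 3*I)*(I*x + 1)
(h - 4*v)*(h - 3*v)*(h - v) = h^3 - 8*h^2*v + 19*h*v^2 - 12*v^3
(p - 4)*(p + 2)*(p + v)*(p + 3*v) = p^4 + 4*p^3*v - 2*p^3 + 3*p^2*v^2 - 8*p^2*v - 8*p^2 - 6*p*v^2 - 32*p*v - 24*v^2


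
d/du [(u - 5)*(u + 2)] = 2*u - 3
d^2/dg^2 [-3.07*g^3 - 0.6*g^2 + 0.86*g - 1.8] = -18.42*g - 1.2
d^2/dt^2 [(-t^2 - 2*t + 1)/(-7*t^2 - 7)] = 4*(t^3 - 3*t^2 - 3*t + 1)/(7*(t^6 + 3*t^4 + 3*t^2 + 1))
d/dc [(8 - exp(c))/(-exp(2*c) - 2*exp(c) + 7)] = (-2*(exp(c) - 8)*(exp(c) + 1) + exp(2*c) + 2*exp(c) - 7)*exp(c)/(exp(2*c) + 2*exp(c) - 7)^2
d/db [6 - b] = -1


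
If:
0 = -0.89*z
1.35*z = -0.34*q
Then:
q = 0.00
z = 0.00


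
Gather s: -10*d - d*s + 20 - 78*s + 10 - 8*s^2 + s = -10*d - 8*s^2 + s*(-d - 77) + 30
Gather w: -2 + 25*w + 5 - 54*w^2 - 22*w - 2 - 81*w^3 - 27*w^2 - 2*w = -81*w^3 - 81*w^2 + w + 1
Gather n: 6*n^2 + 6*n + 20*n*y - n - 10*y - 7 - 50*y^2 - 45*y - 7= 6*n^2 + n*(20*y + 5) - 50*y^2 - 55*y - 14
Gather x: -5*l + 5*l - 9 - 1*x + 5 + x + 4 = 0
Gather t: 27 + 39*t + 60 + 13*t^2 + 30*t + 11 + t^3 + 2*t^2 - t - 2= t^3 + 15*t^2 + 68*t + 96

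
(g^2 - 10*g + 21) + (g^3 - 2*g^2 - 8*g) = g^3 - g^2 - 18*g + 21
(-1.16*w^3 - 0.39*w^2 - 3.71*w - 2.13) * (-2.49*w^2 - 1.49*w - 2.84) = 2.8884*w^5 + 2.6995*w^4 + 13.1134*w^3 + 11.9392*w^2 + 13.7101*w + 6.0492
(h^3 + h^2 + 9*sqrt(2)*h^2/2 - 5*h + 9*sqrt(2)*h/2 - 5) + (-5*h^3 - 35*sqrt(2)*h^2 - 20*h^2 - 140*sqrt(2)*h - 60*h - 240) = -4*h^3 - 61*sqrt(2)*h^2/2 - 19*h^2 - 271*sqrt(2)*h/2 - 65*h - 245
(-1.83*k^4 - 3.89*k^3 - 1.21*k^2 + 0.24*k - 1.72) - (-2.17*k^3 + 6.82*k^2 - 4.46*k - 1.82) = -1.83*k^4 - 1.72*k^3 - 8.03*k^2 + 4.7*k + 0.1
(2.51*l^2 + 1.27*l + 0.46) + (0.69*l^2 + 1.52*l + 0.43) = 3.2*l^2 + 2.79*l + 0.89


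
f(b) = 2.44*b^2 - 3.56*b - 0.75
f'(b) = 4.88*b - 3.56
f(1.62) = -0.11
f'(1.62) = 4.35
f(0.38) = -1.75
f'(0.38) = -1.71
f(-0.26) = 0.34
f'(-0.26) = -4.83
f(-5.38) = 89.03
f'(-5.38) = -29.81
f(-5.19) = 83.45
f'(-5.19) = -28.89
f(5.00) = 42.45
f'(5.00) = 20.84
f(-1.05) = 5.68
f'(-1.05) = -8.68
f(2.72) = 7.62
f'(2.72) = 9.71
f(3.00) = 10.53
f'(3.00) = 11.08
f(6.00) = 65.73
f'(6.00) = 25.72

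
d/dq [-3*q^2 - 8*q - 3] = -6*q - 8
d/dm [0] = 0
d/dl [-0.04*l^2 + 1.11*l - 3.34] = 1.11 - 0.08*l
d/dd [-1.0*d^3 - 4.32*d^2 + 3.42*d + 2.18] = -3.0*d^2 - 8.64*d + 3.42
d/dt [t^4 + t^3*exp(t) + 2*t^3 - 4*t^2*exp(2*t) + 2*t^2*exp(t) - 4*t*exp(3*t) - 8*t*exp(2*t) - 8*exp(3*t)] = t^3*exp(t) + 4*t^3 - 8*t^2*exp(2*t) + 5*t^2*exp(t) + 6*t^2 - 12*t*exp(3*t) - 24*t*exp(2*t) + 4*t*exp(t) - 28*exp(3*t) - 8*exp(2*t)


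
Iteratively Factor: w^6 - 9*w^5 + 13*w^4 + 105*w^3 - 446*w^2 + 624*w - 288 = (w - 4)*(w^5 - 5*w^4 - 7*w^3 + 77*w^2 - 138*w + 72) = (w - 4)*(w - 1)*(w^4 - 4*w^3 - 11*w^2 + 66*w - 72) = (w - 4)*(w - 3)*(w - 1)*(w^3 - w^2 - 14*w + 24) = (w - 4)*(w - 3)^2*(w - 1)*(w^2 + 2*w - 8) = (w - 4)*(w - 3)^2*(w - 2)*(w - 1)*(w + 4)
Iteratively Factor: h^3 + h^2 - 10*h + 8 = (h - 2)*(h^2 + 3*h - 4) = (h - 2)*(h + 4)*(h - 1)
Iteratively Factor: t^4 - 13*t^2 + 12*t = (t)*(t^3 - 13*t + 12) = t*(t - 3)*(t^2 + 3*t - 4) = t*(t - 3)*(t + 4)*(t - 1)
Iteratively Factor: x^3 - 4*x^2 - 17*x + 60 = (x + 4)*(x^2 - 8*x + 15) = (x - 3)*(x + 4)*(x - 5)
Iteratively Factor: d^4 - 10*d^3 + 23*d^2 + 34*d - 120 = (d - 5)*(d^3 - 5*d^2 - 2*d + 24) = (d - 5)*(d - 4)*(d^2 - d - 6) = (d - 5)*(d - 4)*(d + 2)*(d - 3)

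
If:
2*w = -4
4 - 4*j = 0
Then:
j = 1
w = -2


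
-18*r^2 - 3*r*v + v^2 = (-6*r + v)*(3*r + v)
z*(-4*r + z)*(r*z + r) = -4*r^2*z^2 - 4*r^2*z + r*z^3 + r*z^2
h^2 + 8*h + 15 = (h + 3)*(h + 5)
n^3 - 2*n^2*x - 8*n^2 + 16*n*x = n*(n - 8)*(n - 2*x)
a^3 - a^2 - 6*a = a*(a - 3)*(a + 2)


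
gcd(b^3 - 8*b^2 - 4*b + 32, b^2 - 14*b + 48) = b - 8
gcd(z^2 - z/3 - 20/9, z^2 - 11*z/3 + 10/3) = z - 5/3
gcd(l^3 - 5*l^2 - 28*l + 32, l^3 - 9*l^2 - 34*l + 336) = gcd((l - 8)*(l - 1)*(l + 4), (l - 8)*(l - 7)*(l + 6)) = l - 8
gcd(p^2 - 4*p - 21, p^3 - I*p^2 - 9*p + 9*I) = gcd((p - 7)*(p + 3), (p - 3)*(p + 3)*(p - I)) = p + 3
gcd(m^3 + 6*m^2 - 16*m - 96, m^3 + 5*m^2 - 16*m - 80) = m^2 - 16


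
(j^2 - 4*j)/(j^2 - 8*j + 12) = j*(j - 4)/(j^2 - 8*j + 12)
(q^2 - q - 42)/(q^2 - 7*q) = (q + 6)/q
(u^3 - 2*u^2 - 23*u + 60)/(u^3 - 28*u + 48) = (u^2 + 2*u - 15)/(u^2 + 4*u - 12)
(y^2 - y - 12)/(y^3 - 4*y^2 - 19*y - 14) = (-y^2 + y + 12)/(-y^3 + 4*y^2 + 19*y + 14)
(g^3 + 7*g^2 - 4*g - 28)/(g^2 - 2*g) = g + 9 + 14/g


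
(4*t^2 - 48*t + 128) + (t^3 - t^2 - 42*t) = t^3 + 3*t^2 - 90*t + 128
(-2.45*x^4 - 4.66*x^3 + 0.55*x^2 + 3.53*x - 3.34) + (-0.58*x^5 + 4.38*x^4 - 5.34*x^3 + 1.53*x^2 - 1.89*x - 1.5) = -0.58*x^5 + 1.93*x^4 - 10.0*x^3 + 2.08*x^2 + 1.64*x - 4.84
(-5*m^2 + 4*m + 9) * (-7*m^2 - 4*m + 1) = 35*m^4 - 8*m^3 - 84*m^2 - 32*m + 9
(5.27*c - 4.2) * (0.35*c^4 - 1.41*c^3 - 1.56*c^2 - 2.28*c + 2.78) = 1.8445*c^5 - 8.9007*c^4 - 2.2992*c^3 - 5.4636*c^2 + 24.2266*c - 11.676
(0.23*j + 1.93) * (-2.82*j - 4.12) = -0.6486*j^2 - 6.3902*j - 7.9516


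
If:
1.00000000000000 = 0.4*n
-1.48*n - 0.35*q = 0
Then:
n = 2.50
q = -10.57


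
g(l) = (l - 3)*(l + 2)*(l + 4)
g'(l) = (l - 3)*(l + 2) + (l - 3)*(l + 4) + (l + 2)*(l + 4)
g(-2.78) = 5.50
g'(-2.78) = -3.49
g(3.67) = 29.14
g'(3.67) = 52.43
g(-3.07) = 6.04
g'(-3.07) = -0.15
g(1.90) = -25.31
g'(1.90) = 12.23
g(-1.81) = -2.00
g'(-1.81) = -11.03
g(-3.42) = 5.29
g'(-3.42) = 4.57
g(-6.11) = -79.00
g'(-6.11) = 65.34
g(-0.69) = -16.00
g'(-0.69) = -12.71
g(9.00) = 858.00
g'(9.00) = 287.00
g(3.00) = 0.00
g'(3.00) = 35.00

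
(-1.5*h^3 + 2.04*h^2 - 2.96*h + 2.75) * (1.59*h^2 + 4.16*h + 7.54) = -2.385*h^5 - 2.9964*h^4 - 7.53*h^3 + 7.4405*h^2 - 10.8784*h + 20.735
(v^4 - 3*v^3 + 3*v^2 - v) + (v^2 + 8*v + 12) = v^4 - 3*v^3 + 4*v^2 + 7*v + 12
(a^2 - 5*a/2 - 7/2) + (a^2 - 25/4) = 2*a^2 - 5*a/2 - 39/4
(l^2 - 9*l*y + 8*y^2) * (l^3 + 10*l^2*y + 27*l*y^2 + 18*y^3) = l^5 + l^4*y - 55*l^3*y^2 - 145*l^2*y^3 + 54*l*y^4 + 144*y^5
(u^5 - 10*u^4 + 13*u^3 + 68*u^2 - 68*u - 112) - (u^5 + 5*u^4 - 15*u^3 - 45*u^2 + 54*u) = -15*u^4 + 28*u^3 + 113*u^2 - 122*u - 112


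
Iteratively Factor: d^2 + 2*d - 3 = (d + 3)*(d - 1)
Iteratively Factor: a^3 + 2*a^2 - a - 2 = (a + 1)*(a^2 + a - 2) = (a - 1)*(a + 1)*(a + 2)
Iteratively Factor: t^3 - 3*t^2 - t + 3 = (t - 3)*(t^2 - 1) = (t - 3)*(t + 1)*(t - 1)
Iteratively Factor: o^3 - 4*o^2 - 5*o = (o - 5)*(o^2 + o) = (o - 5)*(o + 1)*(o)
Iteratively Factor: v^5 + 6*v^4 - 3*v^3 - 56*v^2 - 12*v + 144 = (v - 2)*(v^4 + 8*v^3 + 13*v^2 - 30*v - 72) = (v - 2)*(v + 3)*(v^3 + 5*v^2 - 2*v - 24) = (v - 2)*(v + 3)*(v + 4)*(v^2 + v - 6) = (v - 2)^2*(v + 3)*(v + 4)*(v + 3)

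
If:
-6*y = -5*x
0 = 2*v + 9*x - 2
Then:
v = 1 - 27*y/5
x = 6*y/5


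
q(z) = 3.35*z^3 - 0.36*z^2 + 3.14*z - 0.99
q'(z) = 10.05*z^2 - 0.72*z + 3.14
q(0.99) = 5.02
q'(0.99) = 12.28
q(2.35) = 47.88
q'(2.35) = 56.95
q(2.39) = 50.19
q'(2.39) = 58.83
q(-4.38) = -303.14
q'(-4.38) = 199.10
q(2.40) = 50.78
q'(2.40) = 59.30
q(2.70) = 70.80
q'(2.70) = 74.46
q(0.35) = 0.21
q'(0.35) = 4.12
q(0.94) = 4.43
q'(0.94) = 11.34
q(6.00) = 728.49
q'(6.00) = 360.62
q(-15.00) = -11435.34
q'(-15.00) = 2275.19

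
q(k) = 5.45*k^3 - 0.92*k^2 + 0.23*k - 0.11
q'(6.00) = 577.79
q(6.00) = 1145.35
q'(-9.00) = 1341.14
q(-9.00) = -4049.75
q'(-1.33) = 31.60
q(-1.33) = -14.87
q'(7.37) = 874.75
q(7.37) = 2133.33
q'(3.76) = 224.46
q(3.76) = 277.46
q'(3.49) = 192.95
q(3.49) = 221.16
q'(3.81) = 230.56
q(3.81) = 288.83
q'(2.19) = 74.62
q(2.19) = 53.23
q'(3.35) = 177.55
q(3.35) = 195.23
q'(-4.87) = 396.96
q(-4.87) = -652.53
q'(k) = 16.35*k^2 - 1.84*k + 0.23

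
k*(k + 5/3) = k^2 + 5*k/3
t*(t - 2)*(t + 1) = t^3 - t^2 - 2*t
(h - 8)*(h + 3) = h^2 - 5*h - 24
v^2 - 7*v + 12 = (v - 4)*(v - 3)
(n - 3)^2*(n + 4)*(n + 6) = n^4 + 4*n^3 - 27*n^2 - 54*n + 216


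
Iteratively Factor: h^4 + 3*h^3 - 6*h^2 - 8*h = (h)*(h^3 + 3*h^2 - 6*h - 8) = h*(h + 1)*(h^2 + 2*h - 8) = h*(h + 1)*(h + 4)*(h - 2)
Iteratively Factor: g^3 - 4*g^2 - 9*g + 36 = (g - 4)*(g^2 - 9) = (g - 4)*(g - 3)*(g + 3)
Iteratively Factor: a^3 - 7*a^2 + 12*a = (a - 3)*(a^2 - 4*a) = (a - 4)*(a - 3)*(a)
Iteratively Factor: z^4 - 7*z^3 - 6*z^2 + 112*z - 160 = (z - 4)*(z^3 - 3*z^2 - 18*z + 40) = (z - 4)*(z + 4)*(z^2 - 7*z + 10) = (z - 5)*(z - 4)*(z + 4)*(z - 2)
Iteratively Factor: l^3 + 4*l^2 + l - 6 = (l + 3)*(l^2 + l - 2) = (l - 1)*(l + 3)*(l + 2)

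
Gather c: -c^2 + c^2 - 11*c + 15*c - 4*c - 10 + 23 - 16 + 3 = 0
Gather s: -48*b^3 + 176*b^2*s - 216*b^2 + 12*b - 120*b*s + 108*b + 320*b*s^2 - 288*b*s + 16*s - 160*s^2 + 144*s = -48*b^3 - 216*b^2 + 120*b + s^2*(320*b - 160) + s*(176*b^2 - 408*b + 160)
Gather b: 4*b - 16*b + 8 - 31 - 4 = -12*b - 27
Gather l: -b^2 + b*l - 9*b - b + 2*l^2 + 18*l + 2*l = -b^2 - 10*b + 2*l^2 + l*(b + 20)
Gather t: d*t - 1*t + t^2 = t^2 + t*(d - 1)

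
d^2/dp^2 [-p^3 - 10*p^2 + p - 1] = -6*p - 20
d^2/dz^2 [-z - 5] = 0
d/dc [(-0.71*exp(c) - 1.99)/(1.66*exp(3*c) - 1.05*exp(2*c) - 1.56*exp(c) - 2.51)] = (2.3572*exp(3*c) + 9.1647*exp(2*c) - 4.179*exp(c) - 1.3223)*exp(c)/(2.7556*exp(6*c) - 3.486*exp(5*c) - 4.0767*exp(4*c) - 5.0572*exp(3*c) + 7.7046*exp(2*c) + 7.8312*exp(c) + 6.3001)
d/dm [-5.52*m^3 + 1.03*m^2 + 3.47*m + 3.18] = -16.56*m^2 + 2.06*m + 3.47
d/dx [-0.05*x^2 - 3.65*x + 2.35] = -0.1*x - 3.65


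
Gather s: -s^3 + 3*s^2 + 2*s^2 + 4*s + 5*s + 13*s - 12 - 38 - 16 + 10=-s^3 + 5*s^2 + 22*s - 56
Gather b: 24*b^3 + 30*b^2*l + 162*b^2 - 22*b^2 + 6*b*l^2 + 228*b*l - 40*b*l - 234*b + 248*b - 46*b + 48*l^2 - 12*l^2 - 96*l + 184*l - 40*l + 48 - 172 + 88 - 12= 24*b^3 + b^2*(30*l + 140) + b*(6*l^2 + 188*l - 32) + 36*l^2 + 48*l - 48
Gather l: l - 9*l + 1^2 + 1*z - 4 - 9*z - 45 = -8*l - 8*z - 48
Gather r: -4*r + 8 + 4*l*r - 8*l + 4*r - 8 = 4*l*r - 8*l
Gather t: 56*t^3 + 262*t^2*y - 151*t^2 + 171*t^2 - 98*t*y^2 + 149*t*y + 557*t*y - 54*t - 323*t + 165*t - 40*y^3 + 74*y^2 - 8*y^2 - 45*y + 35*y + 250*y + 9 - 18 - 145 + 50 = 56*t^3 + t^2*(262*y + 20) + t*(-98*y^2 + 706*y - 212) - 40*y^3 + 66*y^2 + 240*y - 104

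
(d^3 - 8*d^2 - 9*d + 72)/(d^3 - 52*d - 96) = (d^2 - 9)/(d^2 + 8*d + 12)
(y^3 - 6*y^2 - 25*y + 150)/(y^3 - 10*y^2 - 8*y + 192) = (y^2 - 25)/(y^2 - 4*y - 32)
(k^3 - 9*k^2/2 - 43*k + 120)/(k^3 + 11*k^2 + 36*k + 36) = (k^2 - 21*k/2 + 20)/(k^2 + 5*k + 6)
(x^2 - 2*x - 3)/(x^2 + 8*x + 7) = (x - 3)/(x + 7)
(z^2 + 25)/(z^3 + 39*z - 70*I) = (z^2 + 25)/(z^3 + 39*z - 70*I)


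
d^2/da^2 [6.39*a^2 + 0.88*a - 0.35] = 12.7800000000000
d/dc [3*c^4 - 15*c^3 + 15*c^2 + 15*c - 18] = 12*c^3 - 45*c^2 + 30*c + 15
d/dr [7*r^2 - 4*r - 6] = 14*r - 4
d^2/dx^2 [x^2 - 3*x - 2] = 2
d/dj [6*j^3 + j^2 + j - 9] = 18*j^2 + 2*j + 1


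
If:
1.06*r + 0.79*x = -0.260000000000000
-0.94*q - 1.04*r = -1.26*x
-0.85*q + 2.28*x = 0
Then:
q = 1.41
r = -0.64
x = 0.52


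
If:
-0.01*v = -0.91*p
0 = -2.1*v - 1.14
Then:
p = -0.01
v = -0.54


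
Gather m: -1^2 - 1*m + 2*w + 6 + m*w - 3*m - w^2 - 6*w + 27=m*(w - 4) - w^2 - 4*w + 32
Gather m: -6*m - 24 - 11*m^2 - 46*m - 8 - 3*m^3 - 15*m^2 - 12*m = -3*m^3 - 26*m^2 - 64*m - 32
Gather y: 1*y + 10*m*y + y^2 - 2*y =y^2 + y*(10*m - 1)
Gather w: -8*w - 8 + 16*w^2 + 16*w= 16*w^2 + 8*w - 8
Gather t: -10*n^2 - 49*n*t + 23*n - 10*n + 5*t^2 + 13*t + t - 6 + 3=-10*n^2 + 13*n + 5*t^2 + t*(14 - 49*n) - 3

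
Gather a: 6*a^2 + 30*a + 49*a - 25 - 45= 6*a^2 + 79*a - 70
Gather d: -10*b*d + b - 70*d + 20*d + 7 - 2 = b + d*(-10*b - 50) + 5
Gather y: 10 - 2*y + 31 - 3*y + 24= 65 - 5*y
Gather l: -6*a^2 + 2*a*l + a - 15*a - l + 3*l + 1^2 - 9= -6*a^2 - 14*a + l*(2*a + 2) - 8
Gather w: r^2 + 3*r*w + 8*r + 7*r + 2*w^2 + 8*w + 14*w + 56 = r^2 + 15*r + 2*w^2 + w*(3*r + 22) + 56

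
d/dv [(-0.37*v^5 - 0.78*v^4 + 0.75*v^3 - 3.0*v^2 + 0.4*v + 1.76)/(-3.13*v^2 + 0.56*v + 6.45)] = (3.4743*v^6 + 4.054*v^5 - 15.5904*v^4 - 19.284*v^3 + 14.0845*v^2 - 27.6824*v + 1.5944)/(9.7969*v^4 - 3.5056*v^3 - 40.0634*v^2 + 7.224*v + 41.6025)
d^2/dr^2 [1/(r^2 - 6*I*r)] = 2*(-r*(r - 6*I) + 4*(r - 3*I)^2)/(r^3*(r - 6*I)^3)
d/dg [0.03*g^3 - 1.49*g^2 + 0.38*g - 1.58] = 0.09*g^2 - 2.98*g + 0.38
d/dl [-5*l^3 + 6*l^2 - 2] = 3*l*(4 - 5*l)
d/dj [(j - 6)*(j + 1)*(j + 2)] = 3*j^2 - 6*j - 16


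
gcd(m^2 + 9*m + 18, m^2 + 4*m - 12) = m + 6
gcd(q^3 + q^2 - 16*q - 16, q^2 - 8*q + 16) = q - 4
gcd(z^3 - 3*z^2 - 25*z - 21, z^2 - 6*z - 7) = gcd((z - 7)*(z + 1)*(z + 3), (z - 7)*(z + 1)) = z^2 - 6*z - 7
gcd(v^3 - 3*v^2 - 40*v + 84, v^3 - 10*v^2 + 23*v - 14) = v^2 - 9*v + 14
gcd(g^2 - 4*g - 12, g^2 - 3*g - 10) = g + 2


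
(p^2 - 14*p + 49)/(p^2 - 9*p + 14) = (p - 7)/(p - 2)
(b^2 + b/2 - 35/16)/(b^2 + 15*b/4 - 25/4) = (b + 7/4)/(b + 5)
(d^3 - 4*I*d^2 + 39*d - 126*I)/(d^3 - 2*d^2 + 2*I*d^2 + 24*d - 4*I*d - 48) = (d^2 - 10*I*d - 21)/(d^2 + d*(-2 - 4*I) + 8*I)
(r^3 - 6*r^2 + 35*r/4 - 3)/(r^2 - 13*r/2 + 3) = (r^2 - 11*r/2 + 6)/(r - 6)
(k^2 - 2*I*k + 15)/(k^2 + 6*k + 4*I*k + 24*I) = (k^2 - 2*I*k + 15)/(k^2 + k*(6 + 4*I) + 24*I)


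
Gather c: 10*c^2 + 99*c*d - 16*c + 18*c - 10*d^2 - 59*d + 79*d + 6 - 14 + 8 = 10*c^2 + c*(99*d + 2) - 10*d^2 + 20*d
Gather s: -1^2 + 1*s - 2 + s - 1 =2*s - 4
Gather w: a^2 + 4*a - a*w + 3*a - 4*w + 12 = a^2 + 7*a + w*(-a - 4) + 12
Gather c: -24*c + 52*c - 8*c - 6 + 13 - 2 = 20*c + 5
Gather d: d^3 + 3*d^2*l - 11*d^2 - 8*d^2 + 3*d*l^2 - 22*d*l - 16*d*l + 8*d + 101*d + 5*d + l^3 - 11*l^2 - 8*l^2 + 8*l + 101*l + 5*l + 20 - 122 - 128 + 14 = d^3 + d^2*(3*l - 19) + d*(3*l^2 - 38*l + 114) + l^3 - 19*l^2 + 114*l - 216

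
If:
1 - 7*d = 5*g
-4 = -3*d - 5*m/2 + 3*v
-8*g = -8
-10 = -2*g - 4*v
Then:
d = -4/7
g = 1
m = 164/35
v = 2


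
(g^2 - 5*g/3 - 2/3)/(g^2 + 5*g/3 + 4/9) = 3*(g - 2)/(3*g + 4)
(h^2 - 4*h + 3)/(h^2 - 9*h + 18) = (h - 1)/(h - 6)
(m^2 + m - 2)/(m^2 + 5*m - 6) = (m + 2)/(m + 6)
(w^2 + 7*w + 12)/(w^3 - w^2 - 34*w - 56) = (w + 3)/(w^2 - 5*w - 14)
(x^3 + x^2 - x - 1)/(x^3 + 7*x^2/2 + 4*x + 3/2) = 2*(x - 1)/(2*x + 3)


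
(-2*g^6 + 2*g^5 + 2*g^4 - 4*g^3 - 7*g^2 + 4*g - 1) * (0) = 0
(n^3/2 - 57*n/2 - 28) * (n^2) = n^5/2 - 57*n^3/2 - 28*n^2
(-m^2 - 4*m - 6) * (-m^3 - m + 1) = m^5 + 4*m^4 + 7*m^3 + 3*m^2 + 2*m - 6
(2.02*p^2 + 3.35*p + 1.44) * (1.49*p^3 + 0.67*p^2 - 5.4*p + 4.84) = 3.0098*p^5 + 6.3449*p^4 - 6.5179*p^3 - 7.3484*p^2 + 8.438*p + 6.9696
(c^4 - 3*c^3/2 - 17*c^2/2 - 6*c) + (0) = c^4 - 3*c^3/2 - 17*c^2/2 - 6*c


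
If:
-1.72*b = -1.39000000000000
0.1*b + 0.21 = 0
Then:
No Solution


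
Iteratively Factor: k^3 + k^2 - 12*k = (k - 3)*(k^2 + 4*k) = k*(k - 3)*(k + 4)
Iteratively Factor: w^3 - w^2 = (w)*(w^2 - w) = w^2*(w - 1)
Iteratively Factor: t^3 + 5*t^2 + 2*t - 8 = (t + 2)*(t^2 + 3*t - 4) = (t + 2)*(t + 4)*(t - 1)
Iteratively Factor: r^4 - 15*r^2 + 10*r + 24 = (r + 4)*(r^3 - 4*r^2 + r + 6) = (r + 1)*(r + 4)*(r^2 - 5*r + 6) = (r - 3)*(r + 1)*(r + 4)*(r - 2)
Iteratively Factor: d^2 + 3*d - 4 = (d - 1)*(d + 4)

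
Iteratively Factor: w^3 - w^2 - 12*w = (w)*(w^2 - w - 12) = w*(w + 3)*(w - 4)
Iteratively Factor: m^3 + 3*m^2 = (m)*(m^2 + 3*m) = m^2*(m + 3)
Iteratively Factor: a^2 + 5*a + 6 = (a + 3)*(a + 2)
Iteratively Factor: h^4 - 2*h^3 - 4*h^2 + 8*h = (h)*(h^3 - 2*h^2 - 4*h + 8) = h*(h + 2)*(h^2 - 4*h + 4) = h*(h - 2)*(h + 2)*(h - 2)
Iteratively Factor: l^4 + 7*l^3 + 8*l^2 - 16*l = (l + 4)*(l^3 + 3*l^2 - 4*l) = (l - 1)*(l + 4)*(l^2 + 4*l) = (l - 1)*(l + 4)^2*(l)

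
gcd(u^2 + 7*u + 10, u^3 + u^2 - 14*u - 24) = u + 2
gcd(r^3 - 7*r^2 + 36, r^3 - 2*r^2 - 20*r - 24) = r^2 - 4*r - 12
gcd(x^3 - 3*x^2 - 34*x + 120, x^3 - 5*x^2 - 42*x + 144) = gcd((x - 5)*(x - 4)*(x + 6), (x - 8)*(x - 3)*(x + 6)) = x + 6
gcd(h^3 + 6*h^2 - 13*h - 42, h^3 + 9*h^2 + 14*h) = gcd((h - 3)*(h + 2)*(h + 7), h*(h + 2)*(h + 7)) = h^2 + 9*h + 14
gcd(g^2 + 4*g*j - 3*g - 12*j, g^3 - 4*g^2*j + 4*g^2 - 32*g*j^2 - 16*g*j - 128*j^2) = g + 4*j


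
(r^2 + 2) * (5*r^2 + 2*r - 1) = 5*r^4 + 2*r^3 + 9*r^2 + 4*r - 2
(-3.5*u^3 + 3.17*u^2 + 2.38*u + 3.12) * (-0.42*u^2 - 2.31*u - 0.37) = 1.47*u^5 + 6.7536*u^4 - 7.0273*u^3 - 7.9811*u^2 - 8.0878*u - 1.1544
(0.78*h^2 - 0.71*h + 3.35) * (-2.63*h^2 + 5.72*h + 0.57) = -2.0514*h^4 + 6.3289*h^3 - 12.4271*h^2 + 18.7573*h + 1.9095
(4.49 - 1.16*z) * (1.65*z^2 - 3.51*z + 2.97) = -1.914*z^3 + 11.4801*z^2 - 19.2051*z + 13.3353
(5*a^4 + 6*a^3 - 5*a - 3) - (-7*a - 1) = 5*a^4 + 6*a^3 + 2*a - 2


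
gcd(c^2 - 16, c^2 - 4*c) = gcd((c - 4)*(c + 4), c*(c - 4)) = c - 4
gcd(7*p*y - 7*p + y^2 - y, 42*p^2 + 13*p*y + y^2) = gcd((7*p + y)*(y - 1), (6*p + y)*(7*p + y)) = 7*p + y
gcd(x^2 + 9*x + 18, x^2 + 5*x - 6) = x + 6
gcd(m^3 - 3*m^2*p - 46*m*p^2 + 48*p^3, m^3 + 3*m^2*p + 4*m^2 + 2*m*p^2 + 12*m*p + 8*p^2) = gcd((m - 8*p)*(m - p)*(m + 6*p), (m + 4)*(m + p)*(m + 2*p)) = 1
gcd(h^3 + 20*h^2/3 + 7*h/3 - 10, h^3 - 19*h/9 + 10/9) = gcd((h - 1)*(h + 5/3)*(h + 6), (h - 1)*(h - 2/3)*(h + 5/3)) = h^2 + 2*h/3 - 5/3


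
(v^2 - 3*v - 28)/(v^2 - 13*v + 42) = (v + 4)/(v - 6)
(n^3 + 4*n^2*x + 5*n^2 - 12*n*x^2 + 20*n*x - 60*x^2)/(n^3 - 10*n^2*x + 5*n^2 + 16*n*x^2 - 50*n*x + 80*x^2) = (-n - 6*x)/(-n + 8*x)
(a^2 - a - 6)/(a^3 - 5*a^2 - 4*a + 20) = (a - 3)/(a^2 - 7*a + 10)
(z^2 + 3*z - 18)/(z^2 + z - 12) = (z + 6)/(z + 4)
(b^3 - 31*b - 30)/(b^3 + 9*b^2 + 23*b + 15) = (b - 6)/(b + 3)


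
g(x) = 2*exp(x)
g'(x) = 2*exp(x)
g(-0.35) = 1.41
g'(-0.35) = 1.41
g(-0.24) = 1.57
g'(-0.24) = 1.57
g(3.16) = 47.14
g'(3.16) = 47.14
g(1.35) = 7.71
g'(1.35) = 7.71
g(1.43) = 8.36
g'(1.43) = 8.36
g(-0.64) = 1.05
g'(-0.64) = 1.05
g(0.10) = 2.21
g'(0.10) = 2.21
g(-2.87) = 0.11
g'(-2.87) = 0.11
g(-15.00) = 0.00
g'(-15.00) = 0.00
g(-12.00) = 0.00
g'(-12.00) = 0.00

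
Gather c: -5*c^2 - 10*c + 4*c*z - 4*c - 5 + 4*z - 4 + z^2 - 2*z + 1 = -5*c^2 + c*(4*z - 14) + z^2 + 2*z - 8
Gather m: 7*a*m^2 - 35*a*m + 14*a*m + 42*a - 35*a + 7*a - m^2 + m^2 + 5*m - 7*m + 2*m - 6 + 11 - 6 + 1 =7*a*m^2 - 21*a*m + 14*a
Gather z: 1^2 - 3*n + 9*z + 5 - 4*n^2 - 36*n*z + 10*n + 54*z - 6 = -4*n^2 + 7*n + z*(63 - 36*n)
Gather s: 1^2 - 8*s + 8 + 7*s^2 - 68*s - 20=7*s^2 - 76*s - 11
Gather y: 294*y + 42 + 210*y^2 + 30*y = 210*y^2 + 324*y + 42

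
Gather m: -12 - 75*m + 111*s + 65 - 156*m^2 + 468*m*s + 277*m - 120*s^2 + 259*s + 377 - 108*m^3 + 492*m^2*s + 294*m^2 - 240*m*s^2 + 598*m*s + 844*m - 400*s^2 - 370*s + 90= -108*m^3 + m^2*(492*s + 138) + m*(-240*s^2 + 1066*s + 1046) - 520*s^2 + 520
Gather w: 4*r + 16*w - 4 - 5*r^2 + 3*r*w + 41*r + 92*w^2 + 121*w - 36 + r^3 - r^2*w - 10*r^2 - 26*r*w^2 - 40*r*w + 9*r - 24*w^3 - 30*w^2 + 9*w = r^3 - 15*r^2 + 54*r - 24*w^3 + w^2*(62 - 26*r) + w*(-r^2 - 37*r + 146) - 40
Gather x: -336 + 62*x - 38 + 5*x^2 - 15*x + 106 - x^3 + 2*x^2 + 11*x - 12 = -x^3 + 7*x^2 + 58*x - 280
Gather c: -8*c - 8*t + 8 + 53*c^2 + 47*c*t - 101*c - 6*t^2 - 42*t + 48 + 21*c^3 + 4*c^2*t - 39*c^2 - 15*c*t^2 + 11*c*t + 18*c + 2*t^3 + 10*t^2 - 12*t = 21*c^3 + c^2*(4*t + 14) + c*(-15*t^2 + 58*t - 91) + 2*t^3 + 4*t^2 - 62*t + 56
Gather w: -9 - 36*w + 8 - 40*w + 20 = 19 - 76*w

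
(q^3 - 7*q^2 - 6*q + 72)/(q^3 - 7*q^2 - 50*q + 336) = (q^2 - q - 12)/(q^2 - q - 56)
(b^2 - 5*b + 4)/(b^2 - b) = (b - 4)/b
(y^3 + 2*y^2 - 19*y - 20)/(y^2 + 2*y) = (y^3 + 2*y^2 - 19*y - 20)/(y*(y + 2))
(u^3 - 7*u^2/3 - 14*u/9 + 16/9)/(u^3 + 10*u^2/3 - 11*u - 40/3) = (u - 2/3)/(u + 5)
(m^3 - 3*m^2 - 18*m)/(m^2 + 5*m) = (m^2 - 3*m - 18)/(m + 5)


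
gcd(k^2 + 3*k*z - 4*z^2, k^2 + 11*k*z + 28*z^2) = k + 4*z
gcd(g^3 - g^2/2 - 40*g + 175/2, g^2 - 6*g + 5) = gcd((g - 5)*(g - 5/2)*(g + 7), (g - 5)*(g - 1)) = g - 5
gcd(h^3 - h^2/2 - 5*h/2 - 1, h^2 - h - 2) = h^2 - h - 2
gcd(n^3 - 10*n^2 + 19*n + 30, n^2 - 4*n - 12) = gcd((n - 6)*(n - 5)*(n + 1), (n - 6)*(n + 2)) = n - 6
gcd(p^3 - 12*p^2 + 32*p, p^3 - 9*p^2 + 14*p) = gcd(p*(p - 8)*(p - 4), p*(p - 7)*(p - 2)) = p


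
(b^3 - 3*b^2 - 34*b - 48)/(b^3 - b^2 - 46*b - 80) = (b + 3)/(b + 5)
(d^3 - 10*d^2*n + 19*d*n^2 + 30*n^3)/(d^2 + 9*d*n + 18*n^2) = (d^3 - 10*d^2*n + 19*d*n^2 + 30*n^3)/(d^2 + 9*d*n + 18*n^2)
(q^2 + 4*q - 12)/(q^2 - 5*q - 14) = (-q^2 - 4*q + 12)/(-q^2 + 5*q + 14)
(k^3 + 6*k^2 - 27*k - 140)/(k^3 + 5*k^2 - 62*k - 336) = (k^2 - k - 20)/(k^2 - 2*k - 48)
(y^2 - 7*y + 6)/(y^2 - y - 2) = (-y^2 + 7*y - 6)/(-y^2 + y + 2)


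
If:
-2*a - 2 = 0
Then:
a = -1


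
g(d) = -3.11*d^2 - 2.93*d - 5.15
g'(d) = -6.22*d - 2.93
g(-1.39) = -7.09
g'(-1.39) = 5.72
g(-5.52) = -83.74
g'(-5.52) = 31.40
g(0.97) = -10.92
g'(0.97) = -8.96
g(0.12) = -5.55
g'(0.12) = -3.68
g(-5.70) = -89.49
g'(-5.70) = 32.52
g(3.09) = -43.90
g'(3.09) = -22.15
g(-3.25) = -28.48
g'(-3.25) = 17.28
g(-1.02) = -5.40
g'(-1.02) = 3.41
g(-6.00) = -99.53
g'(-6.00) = 34.39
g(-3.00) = -24.35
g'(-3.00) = 15.73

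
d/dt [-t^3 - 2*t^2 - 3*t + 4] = -3*t^2 - 4*t - 3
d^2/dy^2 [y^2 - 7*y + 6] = 2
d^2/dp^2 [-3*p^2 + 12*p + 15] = -6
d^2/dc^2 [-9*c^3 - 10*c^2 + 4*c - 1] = -54*c - 20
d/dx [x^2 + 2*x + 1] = 2*x + 2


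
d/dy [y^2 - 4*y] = 2*y - 4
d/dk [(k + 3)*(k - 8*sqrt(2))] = 2*k - 8*sqrt(2) + 3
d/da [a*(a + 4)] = 2*a + 4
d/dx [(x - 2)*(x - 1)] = 2*x - 3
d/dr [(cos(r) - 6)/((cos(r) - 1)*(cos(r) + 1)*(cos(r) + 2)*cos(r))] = (3*cos(r)^4 - 20*cos(r)^3 - 37*cos(r)^2 + 12*cos(r) + 12)/((cos(r) + 2)^2*sin(r)^3*cos(r)^2)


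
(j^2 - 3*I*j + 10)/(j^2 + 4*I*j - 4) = (j - 5*I)/(j + 2*I)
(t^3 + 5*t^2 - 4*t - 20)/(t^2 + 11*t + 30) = (t^2 - 4)/(t + 6)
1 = 1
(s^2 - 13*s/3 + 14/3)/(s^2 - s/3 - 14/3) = (s - 2)/(s + 2)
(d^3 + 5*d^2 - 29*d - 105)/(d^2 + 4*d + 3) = (d^2 + 2*d - 35)/(d + 1)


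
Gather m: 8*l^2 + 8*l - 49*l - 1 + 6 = 8*l^2 - 41*l + 5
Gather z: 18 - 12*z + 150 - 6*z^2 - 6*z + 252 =-6*z^2 - 18*z + 420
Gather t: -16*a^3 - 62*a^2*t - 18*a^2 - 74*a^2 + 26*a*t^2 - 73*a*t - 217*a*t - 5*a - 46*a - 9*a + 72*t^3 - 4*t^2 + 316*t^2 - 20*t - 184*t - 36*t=-16*a^3 - 92*a^2 - 60*a + 72*t^3 + t^2*(26*a + 312) + t*(-62*a^2 - 290*a - 240)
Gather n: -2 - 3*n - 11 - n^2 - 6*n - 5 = -n^2 - 9*n - 18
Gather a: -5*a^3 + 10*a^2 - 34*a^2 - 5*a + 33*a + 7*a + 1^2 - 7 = -5*a^3 - 24*a^2 + 35*a - 6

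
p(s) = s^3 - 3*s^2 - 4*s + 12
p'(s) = 3*s^2 - 6*s - 4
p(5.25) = 53.02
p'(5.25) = 47.19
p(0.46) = 9.62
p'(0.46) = -6.13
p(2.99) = -0.05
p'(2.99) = 4.88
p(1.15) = 4.95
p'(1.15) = -6.93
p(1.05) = 5.65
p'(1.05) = -6.99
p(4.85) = 36.12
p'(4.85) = 37.47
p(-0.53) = 13.13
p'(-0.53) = 0.02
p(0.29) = 10.61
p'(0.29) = -5.49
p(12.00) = 1260.00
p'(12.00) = 356.00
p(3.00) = 0.00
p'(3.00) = 5.00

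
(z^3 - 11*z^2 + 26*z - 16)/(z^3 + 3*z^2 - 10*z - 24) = (z^3 - 11*z^2 + 26*z - 16)/(z^3 + 3*z^2 - 10*z - 24)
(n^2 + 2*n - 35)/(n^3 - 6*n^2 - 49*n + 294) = (n - 5)/(n^2 - 13*n + 42)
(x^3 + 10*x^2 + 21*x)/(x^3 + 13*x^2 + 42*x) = (x + 3)/(x + 6)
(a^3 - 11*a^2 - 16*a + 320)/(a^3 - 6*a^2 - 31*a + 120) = (a - 8)/(a - 3)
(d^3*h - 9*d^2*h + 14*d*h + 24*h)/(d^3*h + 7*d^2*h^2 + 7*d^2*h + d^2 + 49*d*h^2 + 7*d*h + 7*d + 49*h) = h*(d^3 - 9*d^2 + 14*d + 24)/(d^3*h + 7*d^2*h^2 + 7*d^2*h + d^2 + 49*d*h^2 + 7*d*h + 7*d + 49*h)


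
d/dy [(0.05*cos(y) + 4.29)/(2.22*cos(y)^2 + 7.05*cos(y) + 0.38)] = (0.111*cos(y)^2 + 19.0476*cos(y) + 30.2255)*sin(y)/(4.9284*cos(y)^4 + 31.302*cos(y)^3 + 51.3897*cos(y)^2 + 5.358*cos(y) + 0.1444)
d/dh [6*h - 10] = 6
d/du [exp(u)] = exp(u)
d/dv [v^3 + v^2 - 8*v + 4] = 3*v^2 + 2*v - 8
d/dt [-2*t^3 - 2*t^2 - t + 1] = -6*t^2 - 4*t - 1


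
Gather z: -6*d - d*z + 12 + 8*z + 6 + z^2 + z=-6*d + z^2 + z*(9 - d) + 18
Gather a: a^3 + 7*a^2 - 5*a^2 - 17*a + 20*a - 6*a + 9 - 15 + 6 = a^3 + 2*a^2 - 3*a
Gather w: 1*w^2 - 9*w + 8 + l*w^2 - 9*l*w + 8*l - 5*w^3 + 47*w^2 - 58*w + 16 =8*l - 5*w^3 + w^2*(l + 48) + w*(-9*l - 67) + 24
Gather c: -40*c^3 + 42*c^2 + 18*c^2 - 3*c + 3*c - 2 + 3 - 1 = -40*c^3 + 60*c^2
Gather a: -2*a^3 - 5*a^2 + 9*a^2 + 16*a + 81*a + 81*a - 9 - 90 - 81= -2*a^3 + 4*a^2 + 178*a - 180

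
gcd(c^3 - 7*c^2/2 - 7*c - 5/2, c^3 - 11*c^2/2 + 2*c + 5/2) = c^2 - 9*c/2 - 5/2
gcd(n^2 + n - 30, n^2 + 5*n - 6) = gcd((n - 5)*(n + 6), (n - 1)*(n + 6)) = n + 6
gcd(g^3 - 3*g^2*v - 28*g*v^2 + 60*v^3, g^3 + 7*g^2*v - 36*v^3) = -g + 2*v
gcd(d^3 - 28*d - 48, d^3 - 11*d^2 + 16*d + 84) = d^2 - 4*d - 12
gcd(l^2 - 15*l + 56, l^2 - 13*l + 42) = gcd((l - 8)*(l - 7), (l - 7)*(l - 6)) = l - 7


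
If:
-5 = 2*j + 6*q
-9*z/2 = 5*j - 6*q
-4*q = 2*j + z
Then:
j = -5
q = 5/6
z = 20/3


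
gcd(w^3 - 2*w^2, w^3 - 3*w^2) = w^2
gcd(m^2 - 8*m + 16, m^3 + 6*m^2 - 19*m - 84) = m - 4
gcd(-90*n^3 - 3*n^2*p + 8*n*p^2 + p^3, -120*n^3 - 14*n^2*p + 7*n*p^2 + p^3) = 30*n^2 + 11*n*p + p^2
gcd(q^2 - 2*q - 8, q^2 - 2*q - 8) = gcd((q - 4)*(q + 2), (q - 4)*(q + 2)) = q^2 - 2*q - 8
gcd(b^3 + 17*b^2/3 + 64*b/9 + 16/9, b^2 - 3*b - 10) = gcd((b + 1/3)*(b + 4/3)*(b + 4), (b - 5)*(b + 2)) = 1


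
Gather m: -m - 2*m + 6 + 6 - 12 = -3*m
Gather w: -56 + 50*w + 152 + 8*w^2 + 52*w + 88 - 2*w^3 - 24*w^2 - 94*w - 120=-2*w^3 - 16*w^2 + 8*w + 64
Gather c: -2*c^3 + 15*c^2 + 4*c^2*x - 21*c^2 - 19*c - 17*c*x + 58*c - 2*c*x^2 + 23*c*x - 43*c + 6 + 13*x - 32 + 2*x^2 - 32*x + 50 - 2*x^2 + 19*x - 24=-2*c^3 + c^2*(4*x - 6) + c*(-2*x^2 + 6*x - 4)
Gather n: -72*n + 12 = 12 - 72*n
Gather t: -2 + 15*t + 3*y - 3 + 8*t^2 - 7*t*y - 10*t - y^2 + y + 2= 8*t^2 + t*(5 - 7*y) - y^2 + 4*y - 3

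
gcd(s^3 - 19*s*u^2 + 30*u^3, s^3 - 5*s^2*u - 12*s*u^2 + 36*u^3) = s - 2*u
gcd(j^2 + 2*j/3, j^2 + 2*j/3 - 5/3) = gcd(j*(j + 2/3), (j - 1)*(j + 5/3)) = 1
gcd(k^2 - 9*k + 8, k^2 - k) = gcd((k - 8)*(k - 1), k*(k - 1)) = k - 1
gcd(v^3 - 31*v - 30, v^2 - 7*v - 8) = v + 1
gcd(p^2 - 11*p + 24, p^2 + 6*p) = 1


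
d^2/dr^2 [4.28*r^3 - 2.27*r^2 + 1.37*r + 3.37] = 25.68*r - 4.54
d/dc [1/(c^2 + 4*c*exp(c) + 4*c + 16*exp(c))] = 2*(-2*c*exp(c) - c - 10*exp(c) - 2)/(c^2 + 4*c*exp(c) + 4*c + 16*exp(c))^2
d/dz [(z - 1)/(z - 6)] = -5/(z - 6)^2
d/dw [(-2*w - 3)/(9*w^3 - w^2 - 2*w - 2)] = (-18*w^3 + 2*w^2 + 4*w - (2*w + 3)*(-27*w^2 + 2*w + 2) + 4)/(-9*w^3 + w^2 + 2*w + 2)^2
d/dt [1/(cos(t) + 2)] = sin(t)/(cos(t) + 2)^2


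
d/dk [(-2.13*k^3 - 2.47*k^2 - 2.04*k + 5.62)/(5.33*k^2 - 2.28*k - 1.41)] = (-11.3529*k^4 + 9.7128*k^3 + 25.5147*k^2 - 52.9438*k + 15.69)/(28.4089*k^4 - 24.3048*k^3 - 9.8322*k^2 + 6.4296*k + 1.9881)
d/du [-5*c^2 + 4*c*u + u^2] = 4*c + 2*u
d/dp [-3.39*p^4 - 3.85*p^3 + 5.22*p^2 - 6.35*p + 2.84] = -13.56*p^3 - 11.55*p^2 + 10.44*p - 6.35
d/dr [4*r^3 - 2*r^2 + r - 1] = 12*r^2 - 4*r + 1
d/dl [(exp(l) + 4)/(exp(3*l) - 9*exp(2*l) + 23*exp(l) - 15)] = (-(exp(l) + 4)*(3*exp(2*l) - 18*exp(l) + 23) + exp(3*l) - 9*exp(2*l) + 23*exp(l) - 15)*exp(l)/(exp(3*l) - 9*exp(2*l) + 23*exp(l) - 15)^2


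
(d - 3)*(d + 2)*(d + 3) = d^3 + 2*d^2 - 9*d - 18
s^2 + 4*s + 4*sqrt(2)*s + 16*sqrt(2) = (s + 4)*(s + 4*sqrt(2))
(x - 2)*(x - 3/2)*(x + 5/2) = x^3 - x^2 - 23*x/4 + 15/2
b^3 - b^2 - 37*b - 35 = (b - 7)*(b + 1)*(b + 5)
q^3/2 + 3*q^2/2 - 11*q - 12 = (q/2 + 1/2)*(q - 4)*(q + 6)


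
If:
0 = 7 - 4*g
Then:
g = 7/4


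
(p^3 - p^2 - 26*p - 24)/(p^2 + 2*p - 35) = (p^3 - p^2 - 26*p - 24)/(p^2 + 2*p - 35)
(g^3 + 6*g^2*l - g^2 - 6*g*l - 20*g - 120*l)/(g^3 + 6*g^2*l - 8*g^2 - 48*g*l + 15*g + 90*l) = (g + 4)/(g - 3)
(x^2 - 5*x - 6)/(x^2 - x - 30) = (x + 1)/(x + 5)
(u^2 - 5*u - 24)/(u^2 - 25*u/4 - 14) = 4*(u + 3)/(4*u + 7)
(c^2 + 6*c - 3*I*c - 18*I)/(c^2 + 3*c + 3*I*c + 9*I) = (c^2 + 3*c*(2 - I) - 18*I)/(c^2 + 3*c*(1 + I) + 9*I)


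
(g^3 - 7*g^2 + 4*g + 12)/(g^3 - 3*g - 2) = (g - 6)/(g + 1)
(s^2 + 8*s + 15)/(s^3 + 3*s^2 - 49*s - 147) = (s + 5)/(s^2 - 49)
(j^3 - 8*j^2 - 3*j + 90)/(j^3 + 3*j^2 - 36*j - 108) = (j - 5)/(j + 6)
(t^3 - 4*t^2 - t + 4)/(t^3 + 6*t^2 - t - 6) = (t - 4)/(t + 6)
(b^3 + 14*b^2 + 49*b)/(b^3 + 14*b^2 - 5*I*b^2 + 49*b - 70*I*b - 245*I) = b/(b - 5*I)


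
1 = 1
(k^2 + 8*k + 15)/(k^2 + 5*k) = (k + 3)/k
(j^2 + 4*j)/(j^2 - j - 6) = j*(j + 4)/(j^2 - j - 6)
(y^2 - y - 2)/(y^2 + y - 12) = (y^2 - y - 2)/(y^2 + y - 12)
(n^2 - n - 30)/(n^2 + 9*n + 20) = (n - 6)/(n + 4)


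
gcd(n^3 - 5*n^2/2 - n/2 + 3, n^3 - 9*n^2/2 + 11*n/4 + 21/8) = n - 3/2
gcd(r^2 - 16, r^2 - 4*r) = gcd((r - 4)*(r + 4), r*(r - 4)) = r - 4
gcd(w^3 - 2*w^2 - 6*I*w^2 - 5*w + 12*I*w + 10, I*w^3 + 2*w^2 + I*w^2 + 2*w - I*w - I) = w - I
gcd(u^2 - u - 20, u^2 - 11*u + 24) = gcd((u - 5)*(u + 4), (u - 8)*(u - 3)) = 1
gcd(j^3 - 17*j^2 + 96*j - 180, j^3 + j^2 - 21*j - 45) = j - 5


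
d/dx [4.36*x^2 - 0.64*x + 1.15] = 8.72*x - 0.64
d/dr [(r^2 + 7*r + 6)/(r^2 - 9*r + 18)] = 4*(-4*r^2 + 6*r + 45)/(r^4 - 18*r^3 + 117*r^2 - 324*r + 324)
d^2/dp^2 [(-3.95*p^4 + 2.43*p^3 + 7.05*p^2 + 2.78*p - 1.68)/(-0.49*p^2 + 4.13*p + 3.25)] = (1.89679*p^6 - 47.96169*p^5 + 366.50628*p^4 + 727.79679*p^3 + 240.019908*p^2 - 200.963046*p - 11.640166)/(0.117649*p^6 - 2.974839*p^5 + 22.732668*p^4 - 30.982847*p^3 - 150.7779*p^2 - 130.869375*p - 34.328125)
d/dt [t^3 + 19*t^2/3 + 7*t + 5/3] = 3*t^2 + 38*t/3 + 7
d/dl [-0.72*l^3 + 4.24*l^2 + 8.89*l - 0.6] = -2.16*l^2 + 8.48*l + 8.89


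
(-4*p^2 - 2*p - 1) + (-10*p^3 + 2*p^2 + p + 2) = -10*p^3 - 2*p^2 - p + 1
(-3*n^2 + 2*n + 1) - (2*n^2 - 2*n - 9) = -5*n^2 + 4*n + 10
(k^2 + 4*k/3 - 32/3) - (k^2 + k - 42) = k/3 + 94/3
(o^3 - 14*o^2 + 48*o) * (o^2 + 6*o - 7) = o^5 - 8*o^4 - 43*o^3 + 386*o^2 - 336*o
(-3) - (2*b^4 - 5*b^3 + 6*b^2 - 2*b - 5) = -2*b^4 + 5*b^3 - 6*b^2 + 2*b + 2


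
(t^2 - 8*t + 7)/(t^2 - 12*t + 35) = (t - 1)/(t - 5)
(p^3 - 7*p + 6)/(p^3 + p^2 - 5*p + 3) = (p - 2)/(p - 1)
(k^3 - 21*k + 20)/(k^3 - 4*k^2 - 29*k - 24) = (-k^3 + 21*k - 20)/(-k^3 + 4*k^2 + 29*k + 24)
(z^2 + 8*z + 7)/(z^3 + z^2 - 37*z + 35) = (z + 1)/(z^2 - 6*z + 5)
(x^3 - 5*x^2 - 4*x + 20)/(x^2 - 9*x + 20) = (x^2 - 4)/(x - 4)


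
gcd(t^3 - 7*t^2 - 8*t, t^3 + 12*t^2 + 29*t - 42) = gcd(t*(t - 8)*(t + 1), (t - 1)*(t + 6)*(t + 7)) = 1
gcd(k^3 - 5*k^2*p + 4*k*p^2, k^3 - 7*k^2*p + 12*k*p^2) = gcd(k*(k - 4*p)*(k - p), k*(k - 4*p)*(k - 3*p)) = -k^2 + 4*k*p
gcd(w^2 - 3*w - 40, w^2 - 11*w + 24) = w - 8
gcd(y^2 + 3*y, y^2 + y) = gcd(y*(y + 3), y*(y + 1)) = y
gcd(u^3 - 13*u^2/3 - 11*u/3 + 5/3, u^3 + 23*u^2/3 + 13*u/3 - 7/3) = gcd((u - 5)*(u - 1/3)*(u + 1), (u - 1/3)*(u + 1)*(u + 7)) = u^2 + 2*u/3 - 1/3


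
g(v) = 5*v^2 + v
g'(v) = 10*v + 1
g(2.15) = 25.26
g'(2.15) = 22.50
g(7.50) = 288.75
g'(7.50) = 76.00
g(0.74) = 3.48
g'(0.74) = 8.40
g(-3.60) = 61.20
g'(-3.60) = -35.00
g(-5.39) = 139.87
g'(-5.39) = -52.90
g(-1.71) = 12.91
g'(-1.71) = -16.10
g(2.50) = 33.75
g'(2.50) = 26.00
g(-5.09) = 124.45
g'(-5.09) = -49.90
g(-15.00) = 1110.00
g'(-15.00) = -149.00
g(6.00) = 186.00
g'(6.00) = 61.00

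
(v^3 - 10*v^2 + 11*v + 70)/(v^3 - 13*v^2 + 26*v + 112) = (v - 5)/(v - 8)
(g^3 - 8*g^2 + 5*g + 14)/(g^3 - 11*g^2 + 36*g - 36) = (g^2 - 6*g - 7)/(g^2 - 9*g + 18)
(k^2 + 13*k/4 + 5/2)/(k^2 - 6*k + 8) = (4*k^2 + 13*k + 10)/(4*(k^2 - 6*k + 8))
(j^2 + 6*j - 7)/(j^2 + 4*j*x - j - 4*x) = (j + 7)/(j + 4*x)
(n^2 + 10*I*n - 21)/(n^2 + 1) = (n^2 + 10*I*n - 21)/(n^2 + 1)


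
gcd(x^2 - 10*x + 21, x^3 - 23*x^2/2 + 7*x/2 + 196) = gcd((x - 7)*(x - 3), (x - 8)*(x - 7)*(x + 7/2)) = x - 7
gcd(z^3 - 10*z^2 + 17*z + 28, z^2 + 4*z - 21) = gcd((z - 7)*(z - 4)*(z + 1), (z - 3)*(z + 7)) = 1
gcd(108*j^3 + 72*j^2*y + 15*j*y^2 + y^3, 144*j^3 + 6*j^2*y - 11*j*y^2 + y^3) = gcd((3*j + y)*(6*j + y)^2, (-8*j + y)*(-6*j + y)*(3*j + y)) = 3*j + y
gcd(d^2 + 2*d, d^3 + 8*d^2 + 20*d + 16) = d + 2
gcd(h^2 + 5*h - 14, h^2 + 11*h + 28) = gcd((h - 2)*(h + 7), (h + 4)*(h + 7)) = h + 7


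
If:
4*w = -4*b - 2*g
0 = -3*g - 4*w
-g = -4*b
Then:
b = -w/3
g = -4*w/3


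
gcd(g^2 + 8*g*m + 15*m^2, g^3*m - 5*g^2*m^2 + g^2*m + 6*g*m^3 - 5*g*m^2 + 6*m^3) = 1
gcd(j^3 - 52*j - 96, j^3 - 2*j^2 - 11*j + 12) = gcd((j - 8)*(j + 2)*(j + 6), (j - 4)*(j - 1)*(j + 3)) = 1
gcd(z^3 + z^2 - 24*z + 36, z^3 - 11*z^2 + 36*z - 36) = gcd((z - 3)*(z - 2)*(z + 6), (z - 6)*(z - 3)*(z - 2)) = z^2 - 5*z + 6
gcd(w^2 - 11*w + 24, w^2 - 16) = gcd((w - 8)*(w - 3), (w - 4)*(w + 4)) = 1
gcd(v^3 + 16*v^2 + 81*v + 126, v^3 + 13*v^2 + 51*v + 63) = v^2 + 10*v + 21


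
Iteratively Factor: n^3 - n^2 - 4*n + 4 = (n + 2)*(n^2 - 3*n + 2) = (n - 2)*(n + 2)*(n - 1)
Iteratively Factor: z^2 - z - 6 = (z + 2)*(z - 3)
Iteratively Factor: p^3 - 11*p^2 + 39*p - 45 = (p - 5)*(p^2 - 6*p + 9) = (p - 5)*(p - 3)*(p - 3)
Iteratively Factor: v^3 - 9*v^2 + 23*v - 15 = (v - 3)*(v^2 - 6*v + 5) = (v - 3)*(v - 1)*(v - 5)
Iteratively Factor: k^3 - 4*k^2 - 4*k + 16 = (k - 4)*(k^2 - 4) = (k - 4)*(k + 2)*(k - 2)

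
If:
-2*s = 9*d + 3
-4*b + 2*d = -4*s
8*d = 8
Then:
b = -11/2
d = 1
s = -6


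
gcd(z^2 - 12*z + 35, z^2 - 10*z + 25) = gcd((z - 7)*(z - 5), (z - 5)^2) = z - 5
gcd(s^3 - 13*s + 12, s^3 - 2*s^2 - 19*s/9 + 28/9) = s - 1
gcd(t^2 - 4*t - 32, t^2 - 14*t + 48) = t - 8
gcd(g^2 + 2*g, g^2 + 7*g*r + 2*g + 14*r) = g + 2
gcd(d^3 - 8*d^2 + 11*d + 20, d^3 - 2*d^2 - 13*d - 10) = d^2 - 4*d - 5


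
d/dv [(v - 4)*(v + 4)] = 2*v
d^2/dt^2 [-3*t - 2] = 0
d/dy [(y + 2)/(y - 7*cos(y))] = (y - (y + 2)*(7*sin(y) + 1) - 7*cos(y))/(y - 7*cos(y))^2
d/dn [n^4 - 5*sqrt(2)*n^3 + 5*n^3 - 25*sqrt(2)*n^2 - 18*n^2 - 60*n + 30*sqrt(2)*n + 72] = 4*n^3 - 15*sqrt(2)*n^2 + 15*n^2 - 50*sqrt(2)*n - 36*n - 60 + 30*sqrt(2)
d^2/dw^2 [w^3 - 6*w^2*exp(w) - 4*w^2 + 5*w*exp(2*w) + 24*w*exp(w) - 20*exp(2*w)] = -6*w^2*exp(w) + 20*w*exp(2*w) + 6*w - 60*exp(2*w) + 36*exp(w) - 8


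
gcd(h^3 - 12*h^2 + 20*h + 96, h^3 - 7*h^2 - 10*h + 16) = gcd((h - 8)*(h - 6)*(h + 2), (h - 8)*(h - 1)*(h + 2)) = h^2 - 6*h - 16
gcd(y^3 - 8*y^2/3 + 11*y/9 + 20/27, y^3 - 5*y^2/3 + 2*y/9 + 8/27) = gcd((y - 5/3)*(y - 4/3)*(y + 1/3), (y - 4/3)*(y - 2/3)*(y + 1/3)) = y^2 - y - 4/9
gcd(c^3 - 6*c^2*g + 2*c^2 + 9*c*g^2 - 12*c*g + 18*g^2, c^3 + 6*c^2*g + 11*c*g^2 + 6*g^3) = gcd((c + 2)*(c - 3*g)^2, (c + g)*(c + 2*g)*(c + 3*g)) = 1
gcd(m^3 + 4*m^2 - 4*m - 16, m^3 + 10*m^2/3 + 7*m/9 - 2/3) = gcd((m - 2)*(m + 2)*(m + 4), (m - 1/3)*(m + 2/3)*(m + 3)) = 1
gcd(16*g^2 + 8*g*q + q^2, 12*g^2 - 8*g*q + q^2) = 1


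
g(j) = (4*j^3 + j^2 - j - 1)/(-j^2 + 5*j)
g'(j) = (2*j - 5)*(4*j^3 + j^2 - j - 1)/(-j^2 + 5*j)^2 + (12*j^2 + 2*j - 1)/(-j^2 + 5*j)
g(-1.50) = 1.10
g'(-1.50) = -1.45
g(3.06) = 20.20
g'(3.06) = 23.60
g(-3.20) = 4.52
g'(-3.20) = -2.44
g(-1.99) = 1.91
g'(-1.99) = -1.83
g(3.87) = 55.33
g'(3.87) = 77.30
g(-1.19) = 0.70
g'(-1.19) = -1.15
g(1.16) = 1.22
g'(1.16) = 3.19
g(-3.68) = 5.73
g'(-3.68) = -2.61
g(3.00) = 18.83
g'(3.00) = 21.97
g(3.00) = 18.83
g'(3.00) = 21.97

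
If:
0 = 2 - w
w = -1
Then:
No Solution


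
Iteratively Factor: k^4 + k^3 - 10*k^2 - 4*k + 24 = (k + 2)*(k^3 - k^2 - 8*k + 12) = (k - 2)*(k + 2)*(k^2 + k - 6) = (k - 2)^2*(k + 2)*(k + 3)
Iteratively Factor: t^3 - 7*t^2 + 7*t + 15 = (t + 1)*(t^2 - 8*t + 15) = (t - 3)*(t + 1)*(t - 5)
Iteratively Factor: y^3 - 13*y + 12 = (y - 3)*(y^2 + 3*y - 4) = (y - 3)*(y - 1)*(y + 4)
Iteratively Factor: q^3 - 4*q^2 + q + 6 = (q + 1)*(q^2 - 5*q + 6) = (q - 3)*(q + 1)*(q - 2)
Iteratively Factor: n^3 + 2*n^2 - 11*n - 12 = (n - 3)*(n^2 + 5*n + 4) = (n - 3)*(n + 4)*(n + 1)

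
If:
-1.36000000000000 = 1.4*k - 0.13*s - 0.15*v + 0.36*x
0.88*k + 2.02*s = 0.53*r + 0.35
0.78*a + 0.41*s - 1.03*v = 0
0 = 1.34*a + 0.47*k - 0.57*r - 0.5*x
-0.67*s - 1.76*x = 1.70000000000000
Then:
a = -4.22549885496958*x - 5.00652338154347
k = -0.955945158301142*x - 1.72146621388121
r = -11.5990573509838*x - 13.1891762312148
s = -2.62686567164179*x - 2.53731343283582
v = -4.24553789538777*x - 4.80134635443358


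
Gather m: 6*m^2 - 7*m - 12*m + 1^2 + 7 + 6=6*m^2 - 19*m + 14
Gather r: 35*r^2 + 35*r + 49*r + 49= 35*r^2 + 84*r + 49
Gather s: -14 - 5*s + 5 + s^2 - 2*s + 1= s^2 - 7*s - 8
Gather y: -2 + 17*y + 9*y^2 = 9*y^2 + 17*y - 2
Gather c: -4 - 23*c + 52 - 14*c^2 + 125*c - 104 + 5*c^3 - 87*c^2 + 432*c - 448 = 5*c^3 - 101*c^2 + 534*c - 504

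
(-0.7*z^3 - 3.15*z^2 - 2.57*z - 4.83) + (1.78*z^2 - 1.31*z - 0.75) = -0.7*z^3 - 1.37*z^2 - 3.88*z - 5.58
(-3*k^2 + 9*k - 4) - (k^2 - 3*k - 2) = -4*k^2 + 12*k - 2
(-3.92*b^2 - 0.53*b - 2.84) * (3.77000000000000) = -14.7784*b^2 - 1.9981*b - 10.7068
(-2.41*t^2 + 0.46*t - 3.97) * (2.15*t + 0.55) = -5.1815*t^3 - 0.3365*t^2 - 8.2825*t - 2.1835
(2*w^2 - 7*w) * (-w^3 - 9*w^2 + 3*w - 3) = -2*w^5 - 11*w^4 + 69*w^3 - 27*w^2 + 21*w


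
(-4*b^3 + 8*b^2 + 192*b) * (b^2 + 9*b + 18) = -4*b^5 - 28*b^4 + 192*b^3 + 1872*b^2 + 3456*b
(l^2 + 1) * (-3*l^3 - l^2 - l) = -3*l^5 - l^4 - 4*l^3 - l^2 - l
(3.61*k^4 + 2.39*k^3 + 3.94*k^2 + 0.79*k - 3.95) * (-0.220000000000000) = -0.7942*k^4 - 0.5258*k^3 - 0.8668*k^2 - 0.1738*k + 0.869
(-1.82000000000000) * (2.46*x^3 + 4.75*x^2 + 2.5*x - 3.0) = -4.4772*x^3 - 8.645*x^2 - 4.55*x + 5.46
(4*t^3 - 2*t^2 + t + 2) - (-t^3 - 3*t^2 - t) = 5*t^3 + t^2 + 2*t + 2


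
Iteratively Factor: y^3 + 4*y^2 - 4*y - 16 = (y + 4)*(y^2 - 4) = (y - 2)*(y + 4)*(y + 2)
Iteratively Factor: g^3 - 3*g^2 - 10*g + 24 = (g - 2)*(g^2 - g - 12) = (g - 4)*(g - 2)*(g + 3)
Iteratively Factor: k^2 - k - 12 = (k - 4)*(k + 3)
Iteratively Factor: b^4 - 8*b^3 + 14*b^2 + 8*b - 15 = (b + 1)*(b^3 - 9*b^2 + 23*b - 15) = (b - 3)*(b + 1)*(b^2 - 6*b + 5) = (b - 5)*(b - 3)*(b + 1)*(b - 1)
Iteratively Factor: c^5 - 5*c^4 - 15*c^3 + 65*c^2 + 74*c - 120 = (c + 2)*(c^4 - 7*c^3 - c^2 + 67*c - 60) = (c - 1)*(c + 2)*(c^3 - 6*c^2 - 7*c + 60) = (c - 5)*(c - 1)*(c + 2)*(c^2 - c - 12) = (c - 5)*(c - 1)*(c + 2)*(c + 3)*(c - 4)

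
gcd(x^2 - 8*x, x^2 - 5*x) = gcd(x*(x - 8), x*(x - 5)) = x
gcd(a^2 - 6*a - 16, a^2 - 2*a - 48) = a - 8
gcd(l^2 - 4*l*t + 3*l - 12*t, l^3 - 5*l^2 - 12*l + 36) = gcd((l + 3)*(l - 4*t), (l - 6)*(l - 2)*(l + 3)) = l + 3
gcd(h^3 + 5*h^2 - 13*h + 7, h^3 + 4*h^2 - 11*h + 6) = h^2 - 2*h + 1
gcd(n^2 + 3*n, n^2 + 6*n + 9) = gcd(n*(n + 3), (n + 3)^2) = n + 3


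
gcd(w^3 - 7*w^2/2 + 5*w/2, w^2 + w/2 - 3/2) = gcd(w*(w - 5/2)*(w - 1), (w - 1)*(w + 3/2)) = w - 1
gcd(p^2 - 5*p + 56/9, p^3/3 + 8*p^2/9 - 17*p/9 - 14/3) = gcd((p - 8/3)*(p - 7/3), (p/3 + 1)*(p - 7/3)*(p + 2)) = p - 7/3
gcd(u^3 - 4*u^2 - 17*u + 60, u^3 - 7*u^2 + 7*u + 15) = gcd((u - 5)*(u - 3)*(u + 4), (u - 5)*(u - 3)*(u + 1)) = u^2 - 8*u + 15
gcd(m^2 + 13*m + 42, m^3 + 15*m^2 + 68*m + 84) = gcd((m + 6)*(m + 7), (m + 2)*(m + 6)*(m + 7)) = m^2 + 13*m + 42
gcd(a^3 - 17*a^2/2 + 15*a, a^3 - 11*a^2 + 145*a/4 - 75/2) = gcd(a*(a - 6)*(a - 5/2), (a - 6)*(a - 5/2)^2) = a^2 - 17*a/2 + 15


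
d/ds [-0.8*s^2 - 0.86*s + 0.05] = -1.6*s - 0.86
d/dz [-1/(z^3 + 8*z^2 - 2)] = z*(3*z + 16)/(z^3 + 8*z^2 - 2)^2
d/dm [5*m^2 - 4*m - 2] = 10*m - 4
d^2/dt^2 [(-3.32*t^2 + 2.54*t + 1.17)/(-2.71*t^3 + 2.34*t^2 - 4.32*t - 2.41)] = (48.7648239999999*t^6 - 111.924084*t^5 - 239.675652*t^4 - 86.0755600000001*t^3 + 190.78152*t^2 + 30.867642*t + 34.588468)/(19.902511*t^9 - 51.555582*t^8 + 139.696164*t^7 - 124.084149*t^6 + 130.992444*t^5 + 77.864652*t^4 - 18.331827*t^3 + 94.15629*t^2 + 75.272976*t + 13.997521)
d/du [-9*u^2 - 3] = -18*u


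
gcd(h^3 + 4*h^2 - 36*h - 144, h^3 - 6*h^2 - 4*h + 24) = h - 6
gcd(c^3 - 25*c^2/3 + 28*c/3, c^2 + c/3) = c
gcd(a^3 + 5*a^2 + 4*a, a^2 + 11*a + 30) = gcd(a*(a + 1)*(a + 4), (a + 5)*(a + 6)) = 1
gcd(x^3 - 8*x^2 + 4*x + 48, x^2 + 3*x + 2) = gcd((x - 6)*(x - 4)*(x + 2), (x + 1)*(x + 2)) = x + 2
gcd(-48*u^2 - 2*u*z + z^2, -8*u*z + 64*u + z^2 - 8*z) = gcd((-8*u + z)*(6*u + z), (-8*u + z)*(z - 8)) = -8*u + z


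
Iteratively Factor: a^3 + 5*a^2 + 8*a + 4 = (a + 1)*(a^2 + 4*a + 4) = (a + 1)*(a + 2)*(a + 2)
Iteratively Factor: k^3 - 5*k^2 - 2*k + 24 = (k + 2)*(k^2 - 7*k + 12) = (k - 3)*(k + 2)*(k - 4)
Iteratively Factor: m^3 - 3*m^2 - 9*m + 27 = (m - 3)*(m^2 - 9) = (m - 3)^2*(m + 3)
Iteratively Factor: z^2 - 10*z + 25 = (z - 5)*(z - 5)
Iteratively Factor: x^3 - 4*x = (x)*(x^2 - 4) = x*(x + 2)*(x - 2)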